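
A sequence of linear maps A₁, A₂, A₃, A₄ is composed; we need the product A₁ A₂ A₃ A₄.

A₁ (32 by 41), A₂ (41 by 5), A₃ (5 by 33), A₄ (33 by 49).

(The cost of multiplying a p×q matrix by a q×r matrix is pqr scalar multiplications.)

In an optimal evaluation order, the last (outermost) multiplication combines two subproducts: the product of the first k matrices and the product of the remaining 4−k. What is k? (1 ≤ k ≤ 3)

Adjacent pairs: A₁A₂ = 32·41·5 = 6560; A₂A₃ = 41·5·33 = 6765; A₃A₄ = 5·33·49 = 8085.
Length 3: A₁..A₃: k=1: 0+6765+32·41·33=50061; k=2: 6560+0+32·5·33=11840 → min 11840 | A₂..A₄: k=2: 0+8085+41·5·49=18130; k=3: 6765+0+41·33·49=73062 → min 18130.
Top-level splits: k=1: (A₁..A₁)·(A₂..A₄) → 0+18130+32·41·49 = 82418; k=2: (A₁..A₂)·(A₃..A₄) → 6560+8085+32·5·49 = 22485; k=3: (A₁..A₃)·(A₄..A₄) → 11840+0+32·33·49 = 63584.
Best split is after A₂, i.e. k = 2.

2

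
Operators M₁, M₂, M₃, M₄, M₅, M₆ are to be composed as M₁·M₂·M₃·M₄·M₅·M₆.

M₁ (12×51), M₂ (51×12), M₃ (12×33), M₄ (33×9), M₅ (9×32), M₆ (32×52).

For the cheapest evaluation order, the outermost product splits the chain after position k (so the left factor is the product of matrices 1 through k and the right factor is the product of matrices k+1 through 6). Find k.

4

Adjacent pairs: M₁M₂ = 12·51·12 = 7344; M₂M₃ = 51·12·33 = 20196; M₃M₄ = 12·33·9 = 3564; M₄M₅ = 33·9·32 = 9504; M₅M₆ = 9·32·52 = 14976.
Length 3: M₁..M₃: k=1: 0+20196+12·51·33=40392; k=2: 7344+0+12·12·33=12096 → min 12096 | M₂..M₄: k=2: 0+3564+51·12·9=9072; k=3: 20196+0+51·33·9=35343 → min 9072 | M₃..M₅: k=3: 0+9504+12·33·32=22176; k=4: 3564+0+12·9·32=7020 → min 7020 | M₄..M₆: k=4: 0+14976+33·9·52=30420; k=5: 9504+0+33·32·52=64416 → min 30420.
Length 4: M₁..M₄: k=1: 0+9072+12·51·9=14580; k=2: 7344+3564+12·12·9=12204; k=3: 12096+0+12·33·9=15660 → min 12204 | M₂..M₅: k=2: 0+7020+51·12·32=26604; k=3: 20196+9504+51·33·32=83556; k=4: 9072+0+51·9·32=23760 → min 23760 | M₃..M₆: k=3: 0+30420+12·33·52=51012; k=4: 3564+14976+12·9·52=24156; k=5: 7020+0+12·32·52=26988 → min 24156.
Length 5: M₁..M₅: k=1: 0+23760+12·51·32=43344; k=2: 7344+7020+12·12·32=18972; k=3: 12096+9504+12·33·32=34272; k=4: 12204+0+12·9·32=15660 → min 15660 | M₂..M₆: k=2: 0+24156+51·12·52=55980; k=3: 20196+30420+51·33·52=138132; k=4: 9072+14976+51·9·52=47916; k=5: 23760+0+51·32·52=108624 → min 47916.
Top-level splits: k=1: (M₁..M₁)·(M₂..M₆) → 0+47916+12·51·52 = 79740; k=2: (M₁..M₂)·(M₃..M₆) → 7344+24156+12·12·52 = 38988; k=3: (M₁..M₃)·(M₄..M₆) → 12096+30420+12·33·52 = 63108; k=4: (M₁..M₄)·(M₅..M₆) → 12204+14976+12·9·52 = 32796; k=5: (M₁..M₅)·(M₆..M₆) → 15660+0+12·32·52 = 35628.
Best split is after M₄, i.e. k = 4.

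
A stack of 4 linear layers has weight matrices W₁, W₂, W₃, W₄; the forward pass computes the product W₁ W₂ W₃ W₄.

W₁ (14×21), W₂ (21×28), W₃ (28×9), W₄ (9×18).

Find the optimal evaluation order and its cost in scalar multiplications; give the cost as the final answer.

Adjacent pairs: W₁W₂ = 14·21·28 = 8232; W₂W₃ = 21·28·9 = 5292; W₃W₄ = 28·9·18 = 4536.
Length 3: W₁..W₃: k=1: 0+5292+14·21·9=7938; k=2: 8232+0+14·28·9=11760 → min 7938 | W₂..W₄: k=2: 0+4536+21·28·18=15120; k=3: 5292+0+21·9·18=8694 → min 8694.
Length 4: W₁..W₄: k=1: 0+8694+14·21·18=13986; k=2: 8232+4536+14·28·18=19824; k=3: 7938+0+14·9·18=10206 → min 10206.
Optimal parenthesization: ((W₁ (W₂ W₃)) W₄) with cost 10206.

10206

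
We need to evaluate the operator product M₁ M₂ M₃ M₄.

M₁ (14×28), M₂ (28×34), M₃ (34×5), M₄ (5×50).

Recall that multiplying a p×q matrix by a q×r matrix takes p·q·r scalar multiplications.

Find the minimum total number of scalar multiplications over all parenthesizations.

10220

Adjacent pairs: M₁M₂ = 14·28·34 = 13328; M₂M₃ = 28·34·5 = 4760; M₃M₄ = 34·5·50 = 8500.
Length 3: M₁..M₃: k=1: 0+4760+14·28·5=6720; k=2: 13328+0+14·34·5=15708 → min 6720 | M₂..M₄: k=2: 0+8500+28·34·50=56100; k=3: 4760+0+28·5·50=11760 → min 11760.
Length 4: M₁..M₄: k=1: 0+11760+14·28·50=31360; k=2: 13328+8500+14·34·50=45628; k=3: 6720+0+14·5·50=10220 → min 10220.
Optimal order: ((M₁ (M₂ M₃)) M₄) with cost 10220.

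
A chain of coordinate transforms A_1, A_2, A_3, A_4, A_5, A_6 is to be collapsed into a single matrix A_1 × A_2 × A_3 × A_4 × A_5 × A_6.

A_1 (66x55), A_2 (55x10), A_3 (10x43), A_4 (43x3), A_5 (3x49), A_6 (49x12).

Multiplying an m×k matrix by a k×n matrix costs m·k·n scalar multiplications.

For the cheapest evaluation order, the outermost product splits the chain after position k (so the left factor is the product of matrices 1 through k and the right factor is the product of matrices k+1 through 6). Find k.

Adjacent pairs: A_1A_2 = 66·55·10 = 36300; A_2A_3 = 55·10·43 = 23650; A_3A_4 = 10·43·3 = 1290; A_4A_5 = 43·3·49 = 6321; A_5A_6 = 3·49·12 = 1764.
Length 3: A_1..A_3: k=1: 0+23650+66·55·43=179740; k=2: 36300+0+66·10·43=64680 → min 64680 | A_2..A_4: k=2: 0+1290+55·10·3=2940; k=3: 23650+0+55·43·3=30745 → min 2940 | A_3..A_5: k=3: 0+6321+10·43·49=27391; k=4: 1290+0+10·3·49=2760 → min 2760 | A_4..A_6: k=4: 0+1764+43·3·12=3312; k=5: 6321+0+43·49·12=31605 → min 3312.
Length 4: A_1..A_4: k=1: 0+2940+66·55·3=13830; k=2: 36300+1290+66·10·3=39570; k=3: 64680+0+66·43·3=73194 → min 13830 | A_2..A_5: k=2: 0+2760+55·10·49=29710; k=3: 23650+6321+55·43·49=145856; k=4: 2940+0+55·3·49=11025 → min 11025 | A_3..A_6: k=3: 0+3312+10·43·12=8472; k=4: 1290+1764+10·3·12=3414; k=5: 2760+0+10·49·12=8640 → min 3414.
Length 5: A_1..A_5: k=1: 0+11025+66·55·49=188895; k=2: 36300+2760+66·10·49=71400; k=3: 64680+6321+66·43·49=210063; k=4: 13830+0+66·3·49=23532 → min 23532 | A_2..A_6: k=2: 0+3414+55·10·12=10014; k=3: 23650+3312+55·43·12=55342; k=4: 2940+1764+55·3·12=6684; k=5: 11025+0+55·49·12=43365 → min 6684.
Top-level splits: k=1: (A_1..A_1)·(A_2..A_6) → 0+6684+66·55·12 = 50244; k=2: (A_1..A_2)·(A_3..A_6) → 36300+3414+66·10·12 = 47634; k=3: (A_1..A_3)·(A_4..A_6) → 64680+3312+66·43·12 = 102048; k=4: (A_1..A_4)·(A_5..A_6) → 13830+1764+66·3·12 = 17970; k=5: (A_1..A_5)·(A_6..A_6) → 23532+0+66·49·12 = 62340.
Best split is after A_4, i.e. k = 4.

4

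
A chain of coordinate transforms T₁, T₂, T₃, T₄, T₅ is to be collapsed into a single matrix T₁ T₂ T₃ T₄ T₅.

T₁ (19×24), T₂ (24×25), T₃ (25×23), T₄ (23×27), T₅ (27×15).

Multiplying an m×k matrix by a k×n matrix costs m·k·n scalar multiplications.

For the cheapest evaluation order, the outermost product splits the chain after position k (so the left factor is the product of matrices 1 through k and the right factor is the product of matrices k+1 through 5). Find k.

Adjacent pairs: T₁T₂ = 19·24·25 = 11400; T₂T₃ = 24·25·23 = 13800; T₃T₄ = 25·23·27 = 15525; T₄T₅ = 23·27·15 = 9315.
Length 3: T₁..T₃: k=1: 0+13800+19·24·23=24288; k=2: 11400+0+19·25·23=22325 → min 22325 | T₂..T₄: k=2: 0+15525+24·25·27=31725; k=3: 13800+0+24·23·27=28704 → min 28704 | T₃..T₅: k=3: 0+9315+25·23·15=17940; k=4: 15525+0+25·27·15=25650 → min 17940.
Length 4: T₁..T₄: k=1: 0+28704+19·24·27=41016; k=2: 11400+15525+19·25·27=39750; k=3: 22325+0+19·23·27=34124 → min 34124 | T₂..T₅: k=2: 0+17940+24·25·15=26940; k=3: 13800+9315+24·23·15=31395; k=4: 28704+0+24·27·15=38424 → min 26940.
Top-level splits: k=1: (T₁..T₁)·(T₂..T₅) → 0+26940+19·24·15 = 33780; k=2: (T₁..T₂)·(T₃..T₅) → 11400+17940+19·25·15 = 36465; k=3: (T₁..T₃)·(T₄..T₅) → 22325+9315+19·23·15 = 38195; k=4: (T₁..T₄)·(T₅..T₅) → 34124+0+19·27·15 = 41819.
Best split is after T₁, i.e. k = 1.

1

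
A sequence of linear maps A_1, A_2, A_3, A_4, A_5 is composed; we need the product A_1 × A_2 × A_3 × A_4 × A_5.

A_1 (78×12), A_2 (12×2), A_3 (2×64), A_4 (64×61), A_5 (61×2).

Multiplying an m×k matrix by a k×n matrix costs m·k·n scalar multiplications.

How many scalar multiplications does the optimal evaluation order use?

Adjacent pairs: A_1A_2 = 78·12·2 = 1872; A_2A_3 = 12·2·64 = 1536; A_3A_4 = 2·64·61 = 7808; A_4A_5 = 64·61·2 = 7808.
Length 3: A_1..A_3: k=1: 0+1536+78·12·64=61440; k=2: 1872+0+78·2·64=11856 → min 11856 | A_2..A_4: k=2: 0+7808+12·2·61=9272; k=3: 1536+0+12·64·61=48384 → min 9272 | A_3..A_5: k=3: 0+7808+2·64·2=8064; k=4: 7808+0+2·61·2=8052 → min 8052.
Length 4: A_1..A_4: k=1: 0+9272+78·12·61=66368; k=2: 1872+7808+78·2·61=19196; k=3: 11856+0+78·64·61=316368 → min 19196 | A_2..A_5: k=2: 0+8052+12·2·2=8100; k=3: 1536+7808+12·64·2=10880; k=4: 9272+0+12·61·2=10736 → min 8100.
Length 5: A_1..A_5: k=1: 0+8100+78·12·2=9972; k=2: 1872+8052+78·2·2=10236; k=3: 11856+7808+78·64·2=29648; k=4: 19196+0+78·61·2=28712 → min 9972.
Optimal order: (A_1 × (A_2 × ((A_3 × A_4) × A_5))) with cost 9972.

9972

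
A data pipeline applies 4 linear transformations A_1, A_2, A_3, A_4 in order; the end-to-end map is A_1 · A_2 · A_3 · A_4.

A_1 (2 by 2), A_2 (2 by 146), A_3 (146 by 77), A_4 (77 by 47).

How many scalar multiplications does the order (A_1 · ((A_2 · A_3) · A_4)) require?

(A_2 · A_3): 2×146 by 146×77 → 2×77, cost 2·146·77 = 22484
((A_2 · A_3) · A_4): 2×77 by 77×47 → 2×47, cost 2·77·47 = 7238; cumulative 29722
(A_1 · ((A_2 · A_3) · A_4)): 2×2 by 2×47 → 2×47, cost 2·2·47 = 188; cumulative 29910
Total: 29910 scalar multiplications.

29910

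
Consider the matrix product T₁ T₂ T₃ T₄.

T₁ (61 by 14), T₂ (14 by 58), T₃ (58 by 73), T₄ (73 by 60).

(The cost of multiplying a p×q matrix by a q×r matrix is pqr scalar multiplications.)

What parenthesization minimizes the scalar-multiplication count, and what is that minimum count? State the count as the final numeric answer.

Adjacent pairs: T₁T₂ = 61·14·58 = 49532; T₂T₃ = 14·58·73 = 59276; T₃T₄ = 58·73·60 = 254040.
Length 3: T₁..T₃: k=1: 0+59276+61·14·73=121618; k=2: 49532+0+61·58·73=307806 → min 121618 | T₂..T₄: k=2: 0+254040+14·58·60=302760; k=3: 59276+0+14·73·60=120596 → min 120596.
Length 4: T₁..T₄: k=1: 0+120596+61·14·60=171836; k=2: 49532+254040+61·58·60=515852; k=3: 121618+0+61·73·60=388798 → min 171836.
Optimal parenthesization: (T₁ ((T₂ T₃) T₄)) with cost 171836.

171836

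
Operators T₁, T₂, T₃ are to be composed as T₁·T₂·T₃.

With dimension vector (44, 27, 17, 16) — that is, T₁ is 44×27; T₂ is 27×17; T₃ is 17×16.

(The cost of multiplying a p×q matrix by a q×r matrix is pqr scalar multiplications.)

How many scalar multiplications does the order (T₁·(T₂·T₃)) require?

(T₂·T₃): 27×17 by 17×16 → 27×16, cost 27·17·16 = 7344
(T₁·(T₂·T₃)): 44×27 by 27×16 → 44×16, cost 44·27·16 = 19008; cumulative 26352
Total: 26352 scalar multiplications.

26352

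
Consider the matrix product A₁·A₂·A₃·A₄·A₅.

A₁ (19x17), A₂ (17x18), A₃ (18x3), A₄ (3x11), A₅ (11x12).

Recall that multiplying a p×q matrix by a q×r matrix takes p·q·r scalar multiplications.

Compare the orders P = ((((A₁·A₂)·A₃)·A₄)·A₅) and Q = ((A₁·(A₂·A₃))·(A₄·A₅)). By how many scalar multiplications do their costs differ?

Order P = ((((A₁·A₂)·A₃)·A₄)·A₅): (A₁·A₂): 19×17 by 17×18 → 19×18, cost 19·17·18 = 5814; ((A₁·A₂)·A₃): 19×18 by 18×3 → 19×3, cost 19·18·3 = 1026; cumulative 6840; (((A₁·A₂)·A₃)·A₄): 19×3 by 3×11 → 19×11, cost 19·3·11 = 627; cumulative 7467; ((((A₁·A₂)·A₃)·A₄)·A₅): 19×11 by 11×12 → 19×12, cost 19·11·12 = 2508; cumulative 9975. Total 9975.
Order Q = ((A₁·(A₂·A₃))·(A₄·A₅)): (A₂·A₃): 17×18 by 18×3 → 17×3, cost 17·18·3 = 918; (A₁·(A₂·A₃)): 19×17 by 17×3 → 19×3, cost 19·17·3 = 969; cumulative 1887; (A₄·A₅): 3×11 by 11×12 → 3×12, cost 3·11·12 = 396; ((A₁·(A₂·A₃))·(A₄·A₅)): 19×3 by 3×12 → 19×12, cost 19·3·12 = 684; cumulative 2967. Total 2967.
Difference: |9975 − 2967| = 7008.

7008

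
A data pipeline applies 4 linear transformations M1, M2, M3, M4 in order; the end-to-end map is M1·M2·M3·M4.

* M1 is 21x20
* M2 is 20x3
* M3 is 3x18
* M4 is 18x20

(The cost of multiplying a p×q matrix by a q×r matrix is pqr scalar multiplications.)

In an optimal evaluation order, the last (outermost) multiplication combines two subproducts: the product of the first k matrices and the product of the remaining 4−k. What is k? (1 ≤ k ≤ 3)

2

Adjacent pairs: M1M2 = 21·20·3 = 1260; M2M3 = 20·3·18 = 1080; M3M4 = 3·18·20 = 1080.
Length 3: M1..M3: k=1: 0+1080+21·20·18=8640; k=2: 1260+0+21·3·18=2394 → min 2394 | M2..M4: k=2: 0+1080+20·3·20=2280; k=3: 1080+0+20·18·20=8280 → min 2280.
Top-level splits: k=1: (M1..M1)·(M2..M4) → 0+2280+21·20·20 = 10680; k=2: (M1..M2)·(M3..M4) → 1260+1080+21·3·20 = 3600; k=3: (M1..M3)·(M4..M4) → 2394+0+21·18·20 = 9954.
Best split is after M2, i.e. k = 2.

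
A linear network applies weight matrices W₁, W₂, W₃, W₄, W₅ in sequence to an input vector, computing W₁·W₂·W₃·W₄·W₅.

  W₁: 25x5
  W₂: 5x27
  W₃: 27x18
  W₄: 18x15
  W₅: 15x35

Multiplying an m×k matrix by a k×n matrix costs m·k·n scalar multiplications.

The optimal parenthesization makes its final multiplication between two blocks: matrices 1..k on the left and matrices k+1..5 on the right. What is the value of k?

Adjacent pairs: W₁W₂ = 25·5·27 = 3375; W₂W₃ = 5·27·18 = 2430; W₃W₄ = 27·18·15 = 7290; W₄W₅ = 18·15·35 = 9450.
Length 3: W₁..W₃: k=1: 0+2430+25·5·18=4680; k=2: 3375+0+25·27·18=15525 → min 4680 | W₂..W₄: k=2: 0+7290+5·27·15=9315; k=3: 2430+0+5·18·15=3780 → min 3780 | W₃..W₅: k=3: 0+9450+27·18·35=26460; k=4: 7290+0+27·15·35=21465 → min 21465.
Length 4: W₁..W₄: k=1: 0+3780+25·5·15=5655; k=2: 3375+7290+25·27·15=20790; k=3: 4680+0+25·18·15=11430 → min 5655 | W₂..W₅: k=2: 0+21465+5·27·35=26190; k=3: 2430+9450+5·18·35=15030; k=4: 3780+0+5·15·35=6405 → min 6405.
Top-level splits: k=1: (W₁..W₁)·(W₂..W₅) → 0+6405+25·5·35 = 10780; k=2: (W₁..W₂)·(W₃..W₅) → 3375+21465+25·27·35 = 48465; k=3: (W₁..W₃)·(W₄..W₅) → 4680+9450+25·18·35 = 29880; k=4: (W₁..W₄)·(W₅..W₅) → 5655+0+25·15·35 = 18780.
Best split is after W₁, i.e. k = 1.

1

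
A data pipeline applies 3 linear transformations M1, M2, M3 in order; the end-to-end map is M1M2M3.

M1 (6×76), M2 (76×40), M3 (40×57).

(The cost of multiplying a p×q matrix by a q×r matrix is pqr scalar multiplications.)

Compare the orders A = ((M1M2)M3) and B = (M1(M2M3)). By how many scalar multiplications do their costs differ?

167352

Order A = ((M1M2)M3): (M1M2): 6×76 by 76×40 → 6×40, cost 6·76·40 = 18240; ((M1M2)M3): 6×40 by 40×57 → 6×57, cost 6·40·57 = 13680; cumulative 31920. Total 31920.
Order B = (M1(M2M3)): (M2M3): 76×40 by 40×57 → 76×57, cost 76·40·57 = 173280; (M1(M2M3)): 6×76 by 76×57 → 6×57, cost 6·76·57 = 25992; cumulative 199272. Total 199272.
Difference: |31920 − 199272| = 167352.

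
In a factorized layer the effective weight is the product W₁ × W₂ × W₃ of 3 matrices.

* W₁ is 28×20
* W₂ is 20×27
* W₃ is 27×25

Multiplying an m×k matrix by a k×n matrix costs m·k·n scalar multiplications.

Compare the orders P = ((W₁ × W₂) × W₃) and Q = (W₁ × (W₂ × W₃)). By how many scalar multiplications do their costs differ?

Order P = ((W₁ × W₂) × W₃): (W₁ × W₂): 28×20 by 20×27 → 28×27, cost 28·20·27 = 15120; ((W₁ × W₂) × W₃): 28×27 by 27×25 → 28×25, cost 28·27·25 = 18900; cumulative 34020. Total 34020.
Order Q = (W₁ × (W₂ × W₃)): (W₂ × W₃): 20×27 by 27×25 → 20×25, cost 20·27·25 = 13500; (W₁ × (W₂ × W₃)): 28×20 by 20×25 → 28×25, cost 28·20·25 = 14000; cumulative 27500. Total 27500.
Difference: |34020 − 27500| = 6520.

6520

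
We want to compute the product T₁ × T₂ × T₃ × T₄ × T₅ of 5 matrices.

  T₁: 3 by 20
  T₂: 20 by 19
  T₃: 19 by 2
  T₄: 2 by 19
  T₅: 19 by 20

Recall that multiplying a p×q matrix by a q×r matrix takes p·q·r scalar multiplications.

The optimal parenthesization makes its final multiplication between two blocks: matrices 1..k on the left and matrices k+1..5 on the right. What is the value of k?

3

Adjacent pairs: T₁T₂ = 3·20·19 = 1140; T₂T₃ = 20·19·2 = 760; T₃T₄ = 19·2·19 = 722; T₄T₅ = 2·19·20 = 760.
Length 3: T₁..T₃: k=1: 0+760+3·20·2=880; k=2: 1140+0+3·19·2=1254 → min 880 | T₂..T₄: k=2: 0+722+20·19·19=7942; k=3: 760+0+20·2·19=1520 → min 1520 | T₃..T₅: k=3: 0+760+19·2·20=1520; k=4: 722+0+19·19·20=7942 → min 1520.
Length 4: T₁..T₄: k=1: 0+1520+3·20·19=2660; k=2: 1140+722+3·19·19=2945; k=3: 880+0+3·2·19=994 → min 994 | T₂..T₅: k=2: 0+1520+20·19·20=9120; k=3: 760+760+20·2·20=2320; k=4: 1520+0+20·19·20=9120 → min 2320.
Top-level splits: k=1: (T₁..T₁)·(T₂..T₅) → 0+2320+3·20·20 = 3520; k=2: (T₁..T₂)·(T₃..T₅) → 1140+1520+3·19·20 = 3800; k=3: (T₁..T₃)·(T₄..T₅) → 880+760+3·2·20 = 1760; k=4: (T₁..T₄)·(T₅..T₅) → 994+0+3·19·20 = 2134.
Best split is after T₃, i.e. k = 3.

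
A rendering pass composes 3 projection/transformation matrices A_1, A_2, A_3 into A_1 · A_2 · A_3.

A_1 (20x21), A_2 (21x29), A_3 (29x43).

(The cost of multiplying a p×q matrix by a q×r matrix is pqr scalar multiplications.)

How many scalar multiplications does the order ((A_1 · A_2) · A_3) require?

37120

(A_1 · A_2): 20×21 by 21×29 → 20×29, cost 20·21·29 = 12180
((A_1 · A_2) · A_3): 20×29 by 29×43 → 20×43, cost 20·29·43 = 24940; cumulative 37120
Total: 37120 scalar multiplications.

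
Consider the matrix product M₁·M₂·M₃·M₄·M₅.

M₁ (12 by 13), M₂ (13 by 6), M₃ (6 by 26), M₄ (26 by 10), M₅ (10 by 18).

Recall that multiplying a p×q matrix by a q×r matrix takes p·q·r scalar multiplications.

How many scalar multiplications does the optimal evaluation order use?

Adjacent pairs: M₁M₂ = 12·13·6 = 936; M₂M₃ = 13·6·26 = 2028; M₃M₄ = 6·26·10 = 1560; M₄M₅ = 26·10·18 = 4680.
Length 3: M₁..M₃: k=1: 0+2028+12·13·26=6084; k=2: 936+0+12·6·26=2808 → min 2808 | M₂..M₄: k=2: 0+1560+13·6·10=2340; k=3: 2028+0+13·26·10=5408 → min 2340 | M₃..M₅: k=3: 0+4680+6·26·18=7488; k=4: 1560+0+6·10·18=2640 → min 2640.
Length 4: M₁..M₄: k=1: 0+2340+12·13·10=3900; k=2: 936+1560+12·6·10=3216; k=3: 2808+0+12·26·10=5928 → min 3216 | M₂..M₅: k=2: 0+2640+13·6·18=4044; k=3: 2028+4680+13·26·18=12792; k=4: 2340+0+13·10·18=4680 → min 4044.
Length 5: M₁..M₅: k=1: 0+4044+12·13·18=6852; k=2: 936+2640+12·6·18=4872; k=3: 2808+4680+12·26·18=13104; k=4: 3216+0+12·10·18=5376 → min 4872.
Optimal order: ((M₁·M₂)·((M₃·M₄)·M₅)) with cost 4872.

4872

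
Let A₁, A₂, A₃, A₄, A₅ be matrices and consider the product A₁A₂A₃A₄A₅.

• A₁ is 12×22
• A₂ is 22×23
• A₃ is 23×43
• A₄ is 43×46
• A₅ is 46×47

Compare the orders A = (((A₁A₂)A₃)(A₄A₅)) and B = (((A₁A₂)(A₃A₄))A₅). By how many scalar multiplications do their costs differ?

Order A = (((A₁A₂)A₃)(A₄A₅)): (A₁A₂): 12×22 by 22×23 → 12×23, cost 12·22·23 = 6072; ((A₁A₂)A₃): 12×23 by 23×43 → 12×43, cost 12·23·43 = 11868; cumulative 17940; (A₄A₅): 43×46 by 46×47 → 43×47, cost 43·46·47 = 92966; (((A₁A₂)A₃)(A₄A₅)): 12×43 by 43×47 → 12×47, cost 12·43·47 = 24252; cumulative 135158. Total 135158.
Order B = (((A₁A₂)(A₃A₄))A₅): (A₁A₂): 12×22 by 22×23 → 12×23, cost 12·22·23 = 6072; (A₃A₄): 23×43 by 43×46 → 23×46, cost 23·43·46 = 45494; ((A₁A₂)(A₃A₄)): 12×23 by 23×46 → 12×46, cost 12·23·46 = 12696; cumulative 64262; (((A₁A₂)(A₃A₄))A₅): 12×46 by 46×47 → 12×47, cost 12·46·47 = 25944; cumulative 90206. Total 90206.
Difference: |135158 − 90206| = 44952.

44952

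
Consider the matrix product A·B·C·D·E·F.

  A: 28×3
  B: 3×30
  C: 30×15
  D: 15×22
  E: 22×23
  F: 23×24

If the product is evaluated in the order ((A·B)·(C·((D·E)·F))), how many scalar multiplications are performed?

(A·B): 28×3 by 3×30 → 28×30, cost 28·3·30 = 2520
(D·E): 15×22 by 22×23 → 15×23, cost 15·22·23 = 7590
((D·E)·F): 15×23 by 23×24 → 15×24, cost 15·23·24 = 8280; cumulative 15870
(C·((D·E)·F)): 30×15 by 15×24 → 30×24, cost 30·15·24 = 10800; cumulative 26670
((A·B)·(C·((D·E)·F))): 28×30 by 30×24 → 28×24, cost 28·30·24 = 20160; cumulative 49350
Total: 49350 scalar multiplications.

49350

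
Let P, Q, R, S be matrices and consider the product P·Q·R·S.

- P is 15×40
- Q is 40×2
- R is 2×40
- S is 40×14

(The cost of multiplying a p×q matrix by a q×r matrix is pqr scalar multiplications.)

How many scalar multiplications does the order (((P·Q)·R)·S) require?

(P·Q): 15×40 by 40×2 → 15×2, cost 15·40·2 = 1200
((P·Q)·R): 15×2 by 2×40 → 15×40, cost 15·2·40 = 1200; cumulative 2400
(((P·Q)·R)·S): 15×40 by 40×14 → 15×14, cost 15·40·14 = 8400; cumulative 10800
Total: 10800 scalar multiplications.

10800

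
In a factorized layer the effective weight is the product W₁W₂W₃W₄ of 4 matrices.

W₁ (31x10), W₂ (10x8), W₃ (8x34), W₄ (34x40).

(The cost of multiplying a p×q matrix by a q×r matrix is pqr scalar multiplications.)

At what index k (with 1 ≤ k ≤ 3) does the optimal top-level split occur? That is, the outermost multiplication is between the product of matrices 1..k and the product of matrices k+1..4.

2

Adjacent pairs: W₁W₂ = 31·10·8 = 2480; W₂W₃ = 10·8·34 = 2720; W₃W₄ = 8·34·40 = 10880.
Length 3: W₁..W₃: k=1: 0+2720+31·10·34=13260; k=2: 2480+0+31·8·34=10912 → min 10912 | W₂..W₄: k=2: 0+10880+10·8·40=14080; k=3: 2720+0+10·34·40=16320 → min 14080.
Top-level splits: k=1: (W₁..W₁)·(W₂..W₄) → 0+14080+31·10·40 = 26480; k=2: (W₁..W₂)·(W₃..W₄) → 2480+10880+31·8·40 = 23280; k=3: (W₁..W₃)·(W₄..W₄) → 10912+0+31·34·40 = 53072.
Best split is after W₂, i.e. k = 2.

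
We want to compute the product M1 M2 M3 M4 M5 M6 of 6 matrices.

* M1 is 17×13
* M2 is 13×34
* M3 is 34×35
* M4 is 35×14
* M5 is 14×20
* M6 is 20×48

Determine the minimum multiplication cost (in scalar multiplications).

46014

Adjacent pairs: M1M2 = 17·13·34 = 7514; M2M3 = 13·34·35 = 15470; M3M4 = 34·35·14 = 16660; M4M5 = 35·14·20 = 9800; M5M6 = 14·20·48 = 13440.
Length 3: M1..M3: k=1: 0+15470+17·13·35=23205; k=2: 7514+0+17·34·35=27744 → min 23205 | M2..M4: k=2: 0+16660+13·34·14=22848; k=3: 15470+0+13·35·14=21840 → min 21840 | M3..M5: k=3: 0+9800+34·35·20=33600; k=4: 16660+0+34·14·20=26180 → min 26180 | M4..M6: k=4: 0+13440+35·14·48=36960; k=5: 9800+0+35·20·48=43400 → min 36960.
Length 4: M1..M4: k=1: 0+21840+17·13·14=24934; k=2: 7514+16660+17·34·14=32266; k=3: 23205+0+17·35·14=31535 → min 24934 | M2..M5: k=2: 0+26180+13·34·20=35020; k=3: 15470+9800+13·35·20=34370; k=4: 21840+0+13·14·20=25480 → min 25480 | M3..M6: k=3: 0+36960+34·35·48=94080; k=4: 16660+13440+34·14·48=52948; k=5: 26180+0+34·20·48=58820 → min 52948.
Length 5: M1..M5: k=1: 0+25480+17·13·20=29900; k=2: 7514+26180+17·34·20=45254; k=3: 23205+9800+17·35·20=44905; k=4: 24934+0+17·14·20=29694 → min 29694 | M2..M6: k=2: 0+52948+13·34·48=74164; k=3: 15470+36960+13·35·48=74270; k=4: 21840+13440+13·14·48=44016; k=5: 25480+0+13·20·48=37960 → min 37960.
Length 6: M1..M6: k=1: 0+37960+17·13·48=48568; k=2: 7514+52948+17·34·48=88206; k=3: 23205+36960+17·35·48=88725; k=4: 24934+13440+17·14·48=49798; k=5: 29694+0+17·20·48=46014 → min 46014.
Optimal order: (((M1 ((M2 M3) M4)) M5) M6) with cost 46014.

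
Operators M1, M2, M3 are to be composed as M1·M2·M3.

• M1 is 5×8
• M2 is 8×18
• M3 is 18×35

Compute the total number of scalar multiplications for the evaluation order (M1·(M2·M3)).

(M2·M3): 8×18 by 18×35 → 8×35, cost 8·18·35 = 5040
(M1·(M2·M3)): 5×8 by 8×35 → 5×35, cost 5·8·35 = 1400; cumulative 6440
Total: 6440 scalar multiplications.

6440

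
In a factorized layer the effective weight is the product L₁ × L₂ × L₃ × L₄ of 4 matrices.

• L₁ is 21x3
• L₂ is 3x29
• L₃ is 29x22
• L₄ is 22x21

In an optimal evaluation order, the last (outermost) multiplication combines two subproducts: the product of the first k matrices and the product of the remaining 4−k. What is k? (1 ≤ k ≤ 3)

Adjacent pairs: L₁L₂ = 21·3·29 = 1827; L₂L₃ = 3·29·22 = 1914; L₃L₄ = 29·22·21 = 13398.
Length 3: L₁..L₃: k=1: 0+1914+21·3·22=3300; k=2: 1827+0+21·29·22=15225 → min 3300 | L₂..L₄: k=2: 0+13398+3·29·21=15225; k=3: 1914+0+3·22·21=3300 → min 3300.
Top-level splits: k=1: (L₁..L₁)·(L₂..L₄) → 0+3300+21·3·21 = 4623; k=2: (L₁..L₂)·(L₃..L₄) → 1827+13398+21·29·21 = 28014; k=3: (L₁..L₃)·(L₄..L₄) → 3300+0+21·22·21 = 13002.
Best split is after L₁, i.e. k = 1.

1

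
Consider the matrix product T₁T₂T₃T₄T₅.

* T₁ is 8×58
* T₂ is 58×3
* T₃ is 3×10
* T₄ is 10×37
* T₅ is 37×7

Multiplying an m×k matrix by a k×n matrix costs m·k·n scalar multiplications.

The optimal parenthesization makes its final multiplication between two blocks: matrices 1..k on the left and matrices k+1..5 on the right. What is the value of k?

Adjacent pairs: T₁T₂ = 8·58·3 = 1392; T₂T₃ = 58·3·10 = 1740; T₃T₄ = 3·10·37 = 1110; T₄T₅ = 10·37·7 = 2590.
Length 3: T₁..T₃: k=1: 0+1740+8·58·10=6380; k=2: 1392+0+8·3·10=1632 → min 1632 | T₂..T₄: k=2: 0+1110+58·3·37=7548; k=3: 1740+0+58·10·37=23200 → min 7548 | T₃..T₅: k=3: 0+2590+3·10·7=2800; k=4: 1110+0+3·37·7=1887 → min 1887.
Length 4: T₁..T₄: k=1: 0+7548+8·58·37=24716; k=2: 1392+1110+8·3·37=3390; k=3: 1632+0+8·10·37=4592 → min 3390 | T₂..T₅: k=2: 0+1887+58·3·7=3105; k=3: 1740+2590+58·10·7=8390; k=4: 7548+0+58·37·7=22570 → min 3105.
Top-level splits: k=1: (T₁..T₁)·(T₂..T₅) → 0+3105+8·58·7 = 6353; k=2: (T₁..T₂)·(T₃..T₅) → 1392+1887+8·3·7 = 3447; k=3: (T₁..T₃)·(T₄..T₅) → 1632+2590+8·10·7 = 4782; k=4: (T₁..T₄)·(T₅..T₅) → 3390+0+8·37·7 = 5462.
Best split is after T₂, i.e. k = 2.

2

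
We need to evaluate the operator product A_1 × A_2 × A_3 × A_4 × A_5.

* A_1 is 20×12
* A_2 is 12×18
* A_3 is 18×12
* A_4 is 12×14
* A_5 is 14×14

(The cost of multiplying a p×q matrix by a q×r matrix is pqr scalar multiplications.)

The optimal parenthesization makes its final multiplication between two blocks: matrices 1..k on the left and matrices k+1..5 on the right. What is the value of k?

1

Adjacent pairs: A_1A_2 = 20·12·18 = 4320; A_2A_3 = 12·18·12 = 2592; A_3A_4 = 18·12·14 = 3024; A_4A_5 = 12·14·14 = 2352.
Length 3: A_1..A_3: k=1: 0+2592+20·12·12=5472; k=2: 4320+0+20·18·12=8640 → min 5472 | A_2..A_4: k=2: 0+3024+12·18·14=6048; k=3: 2592+0+12·12·14=4608 → min 4608 | A_3..A_5: k=3: 0+2352+18·12·14=5376; k=4: 3024+0+18·14·14=6552 → min 5376.
Length 4: A_1..A_4: k=1: 0+4608+20·12·14=7968; k=2: 4320+3024+20·18·14=12384; k=3: 5472+0+20·12·14=8832 → min 7968 | A_2..A_5: k=2: 0+5376+12·18·14=8400; k=3: 2592+2352+12·12·14=6960; k=4: 4608+0+12·14·14=6960 → min 6960.
Top-level splits: k=1: (A_1..A_1)·(A_2..A_5) → 0+6960+20·12·14 = 10320; k=2: (A_1..A_2)·(A_3..A_5) → 4320+5376+20·18·14 = 14736; k=3: (A_1..A_3)·(A_4..A_5) → 5472+2352+20·12·14 = 11184; k=4: (A_1..A_4)·(A_5..A_5) → 7968+0+20·14·14 = 11888.
Best split is after A_1, i.e. k = 1.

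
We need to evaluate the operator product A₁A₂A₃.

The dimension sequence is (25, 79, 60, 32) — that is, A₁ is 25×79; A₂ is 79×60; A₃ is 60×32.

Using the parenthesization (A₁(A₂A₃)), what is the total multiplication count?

(A₂A₃): 79×60 by 60×32 → 79×32, cost 79·60·32 = 151680
(A₁(A₂A₃)): 25×79 by 79×32 → 25×32, cost 25·79·32 = 63200; cumulative 214880
Total: 214880 scalar multiplications.

214880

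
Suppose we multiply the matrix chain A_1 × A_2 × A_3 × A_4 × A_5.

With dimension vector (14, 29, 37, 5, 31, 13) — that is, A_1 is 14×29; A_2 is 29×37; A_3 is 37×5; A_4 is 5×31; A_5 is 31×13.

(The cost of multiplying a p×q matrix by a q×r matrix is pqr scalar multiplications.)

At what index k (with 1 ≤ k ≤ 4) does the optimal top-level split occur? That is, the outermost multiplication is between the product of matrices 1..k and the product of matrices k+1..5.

Adjacent pairs: A_1A_2 = 14·29·37 = 15022; A_2A_3 = 29·37·5 = 5365; A_3A_4 = 37·5·31 = 5735; A_4A_5 = 5·31·13 = 2015.
Length 3: A_1..A_3: k=1: 0+5365+14·29·5=7395; k=2: 15022+0+14·37·5=17612 → min 7395 | A_2..A_4: k=2: 0+5735+29·37·31=38998; k=3: 5365+0+29·5·31=9860 → min 9860 | A_3..A_5: k=3: 0+2015+37·5·13=4420; k=4: 5735+0+37·31·13=20646 → min 4420.
Length 4: A_1..A_4: k=1: 0+9860+14·29·31=22446; k=2: 15022+5735+14·37·31=36815; k=3: 7395+0+14·5·31=9565 → min 9565 | A_2..A_5: k=2: 0+4420+29·37·13=18369; k=3: 5365+2015+29·5·13=9265; k=4: 9860+0+29·31·13=21547 → min 9265.
Top-level splits: k=1: (A_1..A_1)·(A_2..A_5) → 0+9265+14·29·13 = 14543; k=2: (A_1..A_2)·(A_3..A_5) → 15022+4420+14·37·13 = 26176; k=3: (A_1..A_3)·(A_4..A_5) → 7395+2015+14·5·13 = 10320; k=4: (A_1..A_4)·(A_5..A_5) → 9565+0+14·31·13 = 15207.
Best split is after A_3, i.e. k = 3.

3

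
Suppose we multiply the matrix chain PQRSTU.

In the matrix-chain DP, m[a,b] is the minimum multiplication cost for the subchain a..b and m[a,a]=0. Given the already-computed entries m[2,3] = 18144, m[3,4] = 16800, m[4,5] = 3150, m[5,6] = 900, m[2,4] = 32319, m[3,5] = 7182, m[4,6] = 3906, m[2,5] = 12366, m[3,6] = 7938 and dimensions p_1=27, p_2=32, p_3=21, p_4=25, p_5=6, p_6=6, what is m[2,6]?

m[2,6] = min over k∈[2,5] of m[2,k]+m[k+1,6]+p_{1}·p_k·p_{6}.
k=2: 0 + 7938 + 27·32·6 = 13122; k=3: 18144 + 3906 + 27·21·6 = 25452; k=4: 32319 + 900 + 27·25·6 = 37269; k=5: 12366 + 0 + 27·6·6 = 13338.
Minimum: 13122 at k=2.

13122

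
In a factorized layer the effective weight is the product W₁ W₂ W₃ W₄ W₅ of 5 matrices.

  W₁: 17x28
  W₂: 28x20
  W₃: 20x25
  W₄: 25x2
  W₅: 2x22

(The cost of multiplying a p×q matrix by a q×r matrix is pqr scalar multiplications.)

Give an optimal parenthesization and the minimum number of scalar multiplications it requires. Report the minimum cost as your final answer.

Adjacent pairs: W₁W₂ = 17·28·20 = 9520; W₂W₃ = 28·20·25 = 14000; W₃W₄ = 20·25·2 = 1000; W₄W₅ = 25·2·22 = 1100.
Length 3: W₁..W₃: k=1: 0+14000+17·28·25=25900; k=2: 9520+0+17·20·25=18020 → min 18020 | W₂..W₄: k=2: 0+1000+28·20·2=2120; k=3: 14000+0+28·25·2=15400 → min 2120 | W₃..W₅: k=3: 0+1100+20·25·22=12100; k=4: 1000+0+20·2·22=1880 → min 1880.
Length 4: W₁..W₄: k=1: 0+2120+17·28·2=3072; k=2: 9520+1000+17·20·2=11200; k=3: 18020+0+17·25·2=18870 → min 3072 | W₂..W₅: k=2: 0+1880+28·20·22=14200; k=3: 14000+1100+28·25·22=30500; k=4: 2120+0+28·2·22=3352 → min 3352.
Length 5: W₁..W₅: k=1: 0+3352+17·28·22=13824; k=2: 9520+1880+17·20·22=18880; k=3: 18020+1100+17·25·22=28470; k=4: 3072+0+17·2·22=3820 → min 3820.
Optimal parenthesization: ((W₁ (W₂ (W₃ W₄))) W₅) with cost 3820.

3820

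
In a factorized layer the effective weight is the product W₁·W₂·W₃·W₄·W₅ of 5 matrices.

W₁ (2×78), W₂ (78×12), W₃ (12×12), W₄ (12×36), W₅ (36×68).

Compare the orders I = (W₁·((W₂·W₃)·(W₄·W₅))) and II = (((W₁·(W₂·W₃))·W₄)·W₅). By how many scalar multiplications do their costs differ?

Order I = (W₁·((W₂·W₃)·(W₄·W₅))): (W₂·W₃): 78×12 by 12×12 → 78×12, cost 78·12·12 = 11232; (W₄·W₅): 12×36 by 36×68 → 12×68, cost 12·36·68 = 29376; ((W₂·W₃)·(W₄·W₅)): 78×12 by 12×68 → 78×68, cost 78·12·68 = 63648; cumulative 104256; (W₁·((W₂·W₃)·(W₄·W₅))): 2×78 by 78×68 → 2×68, cost 2·78·68 = 10608; cumulative 114864. Total 114864.
Order II = (((W₁·(W₂·W₃))·W₄)·W₅): (W₂·W₃): 78×12 by 12×12 → 78×12, cost 78·12·12 = 11232; (W₁·(W₂·W₃)): 2×78 by 78×12 → 2×12, cost 2·78·12 = 1872; cumulative 13104; ((W₁·(W₂·W₃))·W₄): 2×12 by 12×36 → 2×36, cost 2·12·36 = 864; cumulative 13968; (((W₁·(W₂·W₃))·W₄)·W₅): 2×36 by 36×68 → 2×68, cost 2·36·68 = 4896; cumulative 18864. Total 18864.
Difference: |114864 − 18864| = 96000.

96000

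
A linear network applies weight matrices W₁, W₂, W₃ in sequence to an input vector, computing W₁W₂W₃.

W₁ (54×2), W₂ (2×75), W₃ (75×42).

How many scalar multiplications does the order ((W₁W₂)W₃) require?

(W₁W₂): 54×2 by 2×75 → 54×75, cost 54·2·75 = 8100
((W₁W₂)W₃): 54×75 by 75×42 → 54×42, cost 54·75·42 = 170100; cumulative 178200
Total: 178200 scalar multiplications.

178200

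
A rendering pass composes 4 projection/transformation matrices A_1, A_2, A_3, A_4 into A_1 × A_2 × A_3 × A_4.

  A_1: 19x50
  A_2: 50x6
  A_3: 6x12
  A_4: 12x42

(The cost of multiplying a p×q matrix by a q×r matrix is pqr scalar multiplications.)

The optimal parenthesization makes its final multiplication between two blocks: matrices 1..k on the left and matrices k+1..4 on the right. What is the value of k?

2

Adjacent pairs: A_1A_2 = 19·50·6 = 5700; A_2A_3 = 50·6·12 = 3600; A_3A_4 = 6·12·42 = 3024.
Length 3: A_1..A_3: k=1: 0+3600+19·50·12=15000; k=2: 5700+0+19·6·12=7068 → min 7068 | A_2..A_4: k=2: 0+3024+50·6·42=15624; k=3: 3600+0+50·12·42=28800 → min 15624.
Top-level splits: k=1: (A_1..A_1)·(A_2..A_4) → 0+15624+19·50·42 = 55524; k=2: (A_1..A_2)·(A_3..A_4) → 5700+3024+19·6·42 = 13512; k=3: (A_1..A_3)·(A_4..A_4) → 7068+0+19·12·42 = 16644.
Best split is after A_2, i.e. k = 2.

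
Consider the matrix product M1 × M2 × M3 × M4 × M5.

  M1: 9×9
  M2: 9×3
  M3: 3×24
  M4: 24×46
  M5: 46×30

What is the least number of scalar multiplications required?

Adjacent pairs: M1M2 = 9·9·3 = 243; M2M3 = 9·3·24 = 648; M3M4 = 3·24·46 = 3312; M4M5 = 24·46·30 = 33120.
Length 3: M1..M3: k=1: 0+648+9·9·24=2592; k=2: 243+0+9·3·24=891 → min 891 | M2..M4: k=2: 0+3312+9·3·46=4554; k=3: 648+0+9·24·46=10584 → min 4554 | M3..M5: k=3: 0+33120+3·24·30=35280; k=4: 3312+0+3·46·30=7452 → min 7452.
Length 4: M1..M4: k=1: 0+4554+9·9·46=8280; k=2: 243+3312+9·3·46=4797; k=3: 891+0+9·24·46=10827 → min 4797 | M2..M5: k=2: 0+7452+9·3·30=8262; k=3: 648+33120+9·24·30=40248; k=4: 4554+0+9·46·30=16974 → min 8262.
Length 5: M1..M5: k=1: 0+8262+9·9·30=10692; k=2: 243+7452+9·3·30=8505; k=3: 891+33120+9·24·30=40491; k=4: 4797+0+9·46·30=17217 → min 8505.
Optimal order: ((M1 × M2) × ((M3 × M4) × M5)) with cost 8505.

8505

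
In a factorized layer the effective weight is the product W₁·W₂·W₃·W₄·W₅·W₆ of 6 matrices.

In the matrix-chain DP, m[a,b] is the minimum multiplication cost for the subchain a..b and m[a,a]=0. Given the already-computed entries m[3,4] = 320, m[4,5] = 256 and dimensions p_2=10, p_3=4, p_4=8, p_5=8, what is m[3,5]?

m[3,5] = min over k∈[3,4] of m[3,k]+m[k+1,5]+p_{2}·p_k·p_{5}.
k=3: 0 + 256 + 10·4·8 = 576; k=4: 320 + 0 + 10·8·8 = 960.
Minimum: 576 at k=3.

576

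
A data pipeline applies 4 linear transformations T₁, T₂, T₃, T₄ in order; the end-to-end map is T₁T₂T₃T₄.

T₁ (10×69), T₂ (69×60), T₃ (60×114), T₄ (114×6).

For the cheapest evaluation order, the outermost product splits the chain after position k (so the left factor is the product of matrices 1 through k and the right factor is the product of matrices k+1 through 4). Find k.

Adjacent pairs: T₁T₂ = 10·69·60 = 41400; T₂T₃ = 69·60·114 = 471960; T₃T₄ = 60·114·6 = 41040.
Length 3: T₁..T₃: k=1: 0+471960+10·69·114=550620; k=2: 41400+0+10·60·114=109800 → min 109800 | T₂..T₄: k=2: 0+41040+69·60·6=65880; k=3: 471960+0+69·114·6=519156 → min 65880.
Top-level splits: k=1: (T₁..T₁)·(T₂..T₄) → 0+65880+10·69·6 = 70020; k=2: (T₁..T₂)·(T₃..T₄) → 41400+41040+10·60·6 = 86040; k=3: (T₁..T₃)·(T₄..T₄) → 109800+0+10·114·6 = 116640.
Best split is after T₁, i.e. k = 1.

1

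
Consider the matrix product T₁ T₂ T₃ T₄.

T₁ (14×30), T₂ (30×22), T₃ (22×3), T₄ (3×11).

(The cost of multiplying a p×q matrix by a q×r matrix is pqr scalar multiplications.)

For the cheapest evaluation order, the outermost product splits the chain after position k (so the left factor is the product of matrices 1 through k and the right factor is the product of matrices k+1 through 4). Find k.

3

Adjacent pairs: T₁T₂ = 14·30·22 = 9240; T₂T₃ = 30·22·3 = 1980; T₃T₄ = 22·3·11 = 726.
Length 3: T₁..T₃: k=1: 0+1980+14·30·3=3240; k=2: 9240+0+14·22·3=10164 → min 3240 | T₂..T₄: k=2: 0+726+30·22·11=7986; k=3: 1980+0+30·3·11=2970 → min 2970.
Top-level splits: k=1: (T₁..T₁)·(T₂..T₄) → 0+2970+14·30·11 = 7590; k=2: (T₁..T₂)·(T₃..T₄) → 9240+726+14·22·11 = 13354; k=3: (T₁..T₃)·(T₄..T₄) → 3240+0+14·3·11 = 3702.
Best split is after T₃, i.e. k = 3.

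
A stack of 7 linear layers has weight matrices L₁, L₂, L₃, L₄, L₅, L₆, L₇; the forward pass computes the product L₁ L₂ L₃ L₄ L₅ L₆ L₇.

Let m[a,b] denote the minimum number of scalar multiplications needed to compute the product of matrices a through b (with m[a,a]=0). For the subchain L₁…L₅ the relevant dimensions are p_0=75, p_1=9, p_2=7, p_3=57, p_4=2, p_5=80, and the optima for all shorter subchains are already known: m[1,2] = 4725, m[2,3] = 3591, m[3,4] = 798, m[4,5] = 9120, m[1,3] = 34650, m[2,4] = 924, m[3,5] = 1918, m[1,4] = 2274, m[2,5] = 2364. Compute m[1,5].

14274

m[1,5] = min over k∈[1,4] of m[1,k]+m[k+1,5]+p_{0}·p_k·p_{5}.
k=1: 0 + 2364 + 75·9·80 = 56364; k=2: 4725 + 1918 + 75·7·80 = 48643; k=3: 34650 + 9120 + 75·57·80 = 385770; k=4: 2274 + 0 + 75·2·80 = 14274.
Minimum: 14274 at k=4.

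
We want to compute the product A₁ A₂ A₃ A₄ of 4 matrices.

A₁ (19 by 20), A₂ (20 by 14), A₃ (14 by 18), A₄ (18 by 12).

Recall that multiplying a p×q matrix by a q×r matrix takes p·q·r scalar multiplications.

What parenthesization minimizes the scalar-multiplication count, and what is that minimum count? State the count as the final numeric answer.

Adjacent pairs: A₁A₂ = 19·20·14 = 5320; A₂A₃ = 20·14·18 = 5040; A₃A₄ = 14·18·12 = 3024.
Length 3: A₁..A₃: k=1: 0+5040+19·20·18=11880; k=2: 5320+0+19·14·18=10108 → min 10108 | A₂..A₄: k=2: 0+3024+20·14·12=6384; k=3: 5040+0+20·18·12=9360 → min 6384.
Length 4: A₁..A₄: k=1: 0+6384+19·20·12=10944; k=2: 5320+3024+19·14·12=11536; k=3: 10108+0+19·18·12=14212 → min 10944.
Optimal parenthesization: (A₁ (A₂ (A₃ A₄))) with cost 10944.

10944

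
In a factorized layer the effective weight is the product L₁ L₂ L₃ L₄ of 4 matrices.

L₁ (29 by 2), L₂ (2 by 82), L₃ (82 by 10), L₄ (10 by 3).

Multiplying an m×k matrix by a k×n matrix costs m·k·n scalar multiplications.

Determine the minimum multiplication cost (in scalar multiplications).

Adjacent pairs: L₁L₂ = 29·2·82 = 4756; L₂L₃ = 2·82·10 = 1640; L₃L₄ = 82·10·3 = 2460.
Length 3: L₁..L₃: k=1: 0+1640+29·2·10=2220; k=2: 4756+0+29·82·10=28536 → min 2220 | L₂..L₄: k=2: 0+2460+2·82·3=2952; k=3: 1640+0+2·10·3=1700 → min 1700.
Length 4: L₁..L₄: k=1: 0+1700+29·2·3=1874; k=2: 4756+2460+29·82·3=14350; k=3: 2220+0+29·10·3=3090 → min 1874.
Optimal order: (L₁ ((L₂ L₃) L₄)) with cost 1874.

1874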